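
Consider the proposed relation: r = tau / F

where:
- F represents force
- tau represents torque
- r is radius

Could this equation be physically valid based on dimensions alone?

Yes

F (force) has dimensions [L M T^-2].
tau (torque) has dimensions [L^2 M T^-2].
r (radius) has dimensions [L].

Left side: [L]
Right side: [L]

Both sides have the same dimensions, so the equation is dimensionally consistent.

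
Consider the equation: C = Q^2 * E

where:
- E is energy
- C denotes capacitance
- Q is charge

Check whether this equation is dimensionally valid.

No

E (energy) has dimensions [L^2 M T^-2].
C (capacitance) has dimensions [I^2 L^-2 M^-1 T^4].
Q (charge) has dimensions [I T].

Left side: [I^2 L^-2 M^-1 T^4]
Right side: [I^2 L^2 M]

The two sides have different dimensions, so the equation is NOT dimensionally consistent.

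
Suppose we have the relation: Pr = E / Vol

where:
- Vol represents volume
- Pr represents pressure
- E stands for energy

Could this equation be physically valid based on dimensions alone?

Yes

Vol (volume) has dimensions [L^3].
Pr (pressure) has dimensions [L^-1 M T^-2].
E (energy) has dimensions [L^2 M T^-2].

Left side: [L^-1 M T^-2]
Right side: [L^-1 M T^-2]

Both sides have the same dimensions, so the equation is dimensionally consistent.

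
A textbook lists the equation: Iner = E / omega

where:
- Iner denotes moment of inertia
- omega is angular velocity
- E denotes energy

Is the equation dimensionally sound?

No

Iner (moment of inertia) has dimensions [L^2 M].
omega (angular velocity) has dimensions [T^-1].
E (energy) has dimensions [L^2 M T^-2].

Left side: [L^2 M]
Right side: [L^2 M T^-1]

The two sides have different dimensions, so the equation is NOT dimensionally consistent.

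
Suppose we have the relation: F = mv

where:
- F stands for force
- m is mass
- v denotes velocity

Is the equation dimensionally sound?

No

F (force) has dimensions [L M T^-2].
m (mass) has dimensions [M].
v (velocity) has dimensions [L T^-1].

Left side: [L M T^-2]
Right side: [L M T^-1]

The two sides have different dimensions, so the equation is NOT dimensionally consistent.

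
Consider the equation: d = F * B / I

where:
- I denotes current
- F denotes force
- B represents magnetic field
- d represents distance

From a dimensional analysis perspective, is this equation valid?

No

I (current) has dimensions [I].
F (force) has dimensions [L M T^-2].
B (magnetic field) has dimensions [I^-1 M T^-2].
d (distance) has dimensions [L].

Left side: [L]
Right side: [I^-2 L M^2 T^-4]

The two sides have different dimensions, so the equation is NOT dimensionally consistent.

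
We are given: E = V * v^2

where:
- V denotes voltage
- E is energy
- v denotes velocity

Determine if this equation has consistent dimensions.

No

V (voltage) has dimensions [I^-1 L^2 M T^-3].
E (energy) has dimensions [L^2 M T^-2].
v (velocity) has dimensions [L T^-1].

Left side: [L^2 M T^-2]
Right side: [I^-1 L^4 M T^-5]

The two sides have different dimensions, so the equation is NOT dimensionally consistent.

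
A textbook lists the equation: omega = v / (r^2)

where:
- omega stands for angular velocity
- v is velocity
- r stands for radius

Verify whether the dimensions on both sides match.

No

omega (angular velocity) has dimensions [T^-1].
v (velocity) has dimensions [L T^-1].
r (radius) has dimensions [L].

Left side: [T^-1]
Right side: [L^-1 T^-1]

The two sides have different dimensions, so the equation is NOT dimensionally consistent.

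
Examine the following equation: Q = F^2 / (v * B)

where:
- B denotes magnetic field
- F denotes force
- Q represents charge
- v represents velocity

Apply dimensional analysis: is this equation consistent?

No

B (magnetic field) has dimensions [I^-1 M T^-2].
F (force) has dimensions [L M T^-2].
Q (charge) has dimensions [I T].
v (velocity) has dimensions [L T^-1].

Left side: [I T]
Right side: [I L M T^-1]

The two sides have different dimensions, so the equation is NOT dimensionally consistent.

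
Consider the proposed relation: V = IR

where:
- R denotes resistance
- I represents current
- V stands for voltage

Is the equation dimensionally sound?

Yes

R (resistance) has dimensions [I^-2 L^2 M T^-3].
I (current) has dimensions [I].
V (voltage) has dimensions [I^-1 L^2 M T^-3].

Left side: [I^-1 L^2 M T^-3]
Right side: [I^-1 L^2 M T^-3]

Both sides have the same dimensions, so the equation is dimensionally consistent.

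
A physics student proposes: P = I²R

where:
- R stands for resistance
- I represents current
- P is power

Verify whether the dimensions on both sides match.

Yes

R (resistance) has dimensions [I^-2 L^2 M T^-3].
I (current) has dimensions [I].
P (power) has dimensions [L^2 M T^-3].

Left side: [L^2 M T^-3]
Right side: [L^2 M T^-3]

Both sides have the same dimensions, so the equation is dimensionally consistent.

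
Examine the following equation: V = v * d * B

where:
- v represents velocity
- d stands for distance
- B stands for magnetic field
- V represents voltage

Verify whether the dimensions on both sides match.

Yes

v (velocity) has dimensions [L T^-1].
d (distance) has dimensions [L].
B (magnetic field) has dimensions [I^-1 M T^-2].
V (voltage) has dimensions [I^-1 L^2 M T^-3].

Left side: [I^-1 L^2 M T^-3]
Right side: [I^-1 L^2 M T^-3]

Both sides have the same dimensions, so the equation is dimensionally consistent.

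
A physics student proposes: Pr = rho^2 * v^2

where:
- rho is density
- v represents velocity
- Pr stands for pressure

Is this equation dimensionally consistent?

No

rho (density) has dimensions [L^-3 M].
v (velocity) has dimensions [L T^-1].
Pr (pressure) has dimensions [L^-1 M T^-2].

Left side: [L^-1 M T^-2]
Right side: [L^-4 M^2 T^-2]

The two sides have different dimensions, so the equation is NOT dimensionally consistent.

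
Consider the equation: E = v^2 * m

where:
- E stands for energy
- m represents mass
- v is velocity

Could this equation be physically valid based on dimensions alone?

Yes

E (energy) has dimensions [L^2 M T^-2].
m (mass) has dimensions [M].
v (velocity) has dimensions [L T^-1].

Left side: [L^2 M T^-2]
Right side: [L^2 M T^-2]

Both sides have the same dimensions, so the equation is dimensionally consistent.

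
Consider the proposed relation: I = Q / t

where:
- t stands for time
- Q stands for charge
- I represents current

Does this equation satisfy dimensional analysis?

Yes

t (time) has dimensions [T].
Q (charge) has dimensions [I T].
I (current) has dimensions [I].

Left side: [I]
Right side: [I]

Both sides have the same dimensions, so the equation is dimensionally consistent.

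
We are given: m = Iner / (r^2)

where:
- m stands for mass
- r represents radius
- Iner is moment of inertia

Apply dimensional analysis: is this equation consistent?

Yes

m (mass) has dimensions [M].
r (radius) has dimensions [L].
Iner (moment of inertia) has dimensions [L^2 M].

Left side: [M]
Right side: [M]

Both sides have the same dimensions, so the equation is dimensionally consistent.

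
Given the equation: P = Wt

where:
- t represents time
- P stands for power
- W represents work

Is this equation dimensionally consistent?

No

t (time) has dimensions [T].
P (power) has dimensions [L^2 M T^-3].
W (work) has dimensions [L^2 M T^-2].

Left side: [L^2 M T^-3]
Right side: [L^2 M T^-1]

The two sides have different dimensions, so the equation is NOT dimensionally consistent.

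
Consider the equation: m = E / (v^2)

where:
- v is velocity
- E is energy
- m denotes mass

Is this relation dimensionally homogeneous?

Yes

v (velocity) has dimensions [L T^-1].
E (energy) has dimensions [L^2 M T^-2].
m (mass) has dimensions [M].

Left side: [M]
Right side: [M]

Both sides have the same dimensions, so the equation is dimensionally consistent.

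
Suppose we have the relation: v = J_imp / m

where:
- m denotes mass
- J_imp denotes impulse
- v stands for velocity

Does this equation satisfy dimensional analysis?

Yes

m (mass) has dimensions [M].
J_imp (impulse) has dimensions [L M T^-1].
v (velocity) has dimensions [L T^-1].

Left side: [L T^-1]
Right side: [L T^-1]

Both sides have the same dimensions, so the equation is dimensionally consistent.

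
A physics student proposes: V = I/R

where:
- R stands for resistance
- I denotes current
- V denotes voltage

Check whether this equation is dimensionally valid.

No

R (resistance) has dimensions [I^-2 L^2 M T^-3].
I (current) has dimensions [I].
V (voltage) has dimensions [I^-1 L^2 M T^-3].

Left side: [I^-1 L^2 M T^-3]
Right side: [I^3 L^-2 M^-1 T^3]

The two sides have different dimensions, so the equation is NOT dimensionally consistent.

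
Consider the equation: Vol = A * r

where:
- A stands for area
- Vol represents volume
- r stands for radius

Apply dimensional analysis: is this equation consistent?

Yes

A (area) has dimensions [L^2].
Vol (volume) has dimensions [L^3].
r (radius) has dimensions [L].

Left side: [L^3]
Right side: [L^3]

Both sides have the same dimensions, so the equation is dimensionally consistent.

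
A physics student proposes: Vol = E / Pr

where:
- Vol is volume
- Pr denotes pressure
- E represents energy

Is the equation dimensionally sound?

Yes

Vol (volume) has dimensions [L^3].
Pr (pressure) has dimensions [L^-1 M T^-2].
E (energy) has dimensions [L^2 M T^-2].

Left side: [L^3]
Right side: [L^3]

Both sides have the same dimensions, so the equation is dimensionally consistent.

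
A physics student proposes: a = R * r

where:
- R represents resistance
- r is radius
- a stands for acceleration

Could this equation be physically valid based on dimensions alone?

No

R (resistance) has dimensions [I^-2 L^2 M T^-3].
r (radius) has dimensions [L].
a (acceleration) has dimensions [L T^-2].

Left side: [L T^-2]
Right side: [I^-2 L^3 M T^-3]

The two sides have different dimensions, so the equation is NOT dimensionally consistent.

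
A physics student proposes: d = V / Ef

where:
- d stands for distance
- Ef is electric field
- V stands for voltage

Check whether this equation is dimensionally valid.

Yes

d (distance) has dimensions [L].
Ef (electric field) has dimensions [I^-1 L M T^-3].
V (voltage) has dimensions [I^-1 L^2 M T^-3].

Left side: [L]
Right side: [L]

Both sides have the same dimensions, so the equation is dimensionally consistent.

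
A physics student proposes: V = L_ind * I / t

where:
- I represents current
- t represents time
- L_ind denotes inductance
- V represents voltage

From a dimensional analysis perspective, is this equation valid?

Yes

I (current) has dimensions [I].
t (time) has dimensions [T].
L_ind (inductance) has dimensions [I^-2 L^2 M T^-2].
V (voltage) has dimensions [I^-1 L^2 M T^-3].

Left side: [I^-1 L^2 M T^-3]
Right side: [I^-1 L^2 M T^-3]

Both sides have the same dimensions, so the equation is dimensionally consistent.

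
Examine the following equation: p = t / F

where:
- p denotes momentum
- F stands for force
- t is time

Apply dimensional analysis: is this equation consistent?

No

p (momentum) has dimensions [L M T^-1].
F (force) has dimensions [L M T^-2].
t (time) has dimensions [T].

Left side: [L M T^-1]
Right side: [L^-1 M^-1 T^3]

The two sides have different dimensions, so the equation is NOT dimensionally consistent.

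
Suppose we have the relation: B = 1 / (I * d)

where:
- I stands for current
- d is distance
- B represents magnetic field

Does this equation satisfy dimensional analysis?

No

I (current) has dimensions [I].
d (distance) has dimensions [L].
B (magnetic field) has dimensions [I^-1 M T^-2].

Left side: [I^-1 M T^-2]
Right side: [I^-1 L^-1]

The two sides have different dimensions, so the equation is NOT dimensionally consistent.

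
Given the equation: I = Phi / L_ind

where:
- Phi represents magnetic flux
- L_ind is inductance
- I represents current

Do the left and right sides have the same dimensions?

Yes

Phi (magnetic flux) has dimensions [I^-1 L^2 M T^-2].
L_ind (inductance) has dimensions [I^-2 L^2 M T^-2].
I (current) has dimensions [I].

Left side: [I]
Right side: [I]

Both sides have the same dimensions, so the equation is dimensionally consistent.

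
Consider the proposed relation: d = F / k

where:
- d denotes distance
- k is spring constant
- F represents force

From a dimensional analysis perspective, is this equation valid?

Yes

d (distance) has dimensions [L].
k (spring constant) has dimensions [M T^-2].
F (force) has dimensions [L M T^-2].

Left side: [L]
Right side: [L]

Both sides have the same dimensions, so the equation is dimensionally consistent.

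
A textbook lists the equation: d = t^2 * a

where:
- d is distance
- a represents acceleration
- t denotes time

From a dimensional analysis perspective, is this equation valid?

Yes

d (distance) has dimensions [L].
a (acceleration) has dimensions [L T^-2].
t (time) has dimensions [T].

Left side: [L]
Right side: [L]

Both sides have the same dimensions, so the equation is dimensionally consistent.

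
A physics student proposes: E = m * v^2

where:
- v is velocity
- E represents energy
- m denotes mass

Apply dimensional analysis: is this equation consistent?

Yes

v (velocity) has dimensions [L T^-1].
E (energy) has dimensions [L^2 M T^-2].
m (mass) has dimensions [M].

Left side: [L^2 M T^-2]
Right side: [L^2 M T^-2]

Both sides have the same dimensions, so the equation is dimensionally consistent.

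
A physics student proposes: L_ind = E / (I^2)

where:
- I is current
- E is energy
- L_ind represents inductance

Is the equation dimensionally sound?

Yes

I (current) has dimensions [I].
E (energy) has dimensions [L^2 M T^-2].
L_ind (inductance) has dimensions [I^-2 L^2 M T^-2].

Left side: [I^-2 L^2 M T^-2]
Right side: [I^-2 L^2 M T^-2]

Both sides have the same dimensions, so the equation is dimensionally consistent.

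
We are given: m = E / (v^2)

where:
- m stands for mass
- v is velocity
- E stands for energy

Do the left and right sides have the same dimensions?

Yes

m (mass) has dimensions [M].
v (velocity) has dimensions [L T^-1].
E (energy) has dimensions [L^2 M T^-2].

Left side: [M]
Right side: [M]

Both sides have the same dimensions, so the equation is dimensionally consistent.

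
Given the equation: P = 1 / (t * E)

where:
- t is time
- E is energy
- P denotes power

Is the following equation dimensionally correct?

No

t (time) has dimensions [T].
E (energy) has dimensions [L^2 M T^-2].
P (power) has dimensions [L^2 M T^-3].

Left side: [L^2 M T^-3]
Right side: [L^-2 M^-1 T]

The two sides have different dimensions, so the equation is NOT dimensionally consistent.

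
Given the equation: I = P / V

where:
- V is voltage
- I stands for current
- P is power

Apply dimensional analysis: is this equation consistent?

Yes

V (voltage) has dimensions [I^-1 L^2 M T^-3].
I (current) has dimensions [I].
P (power) has dimensions [L^2 M T^-3].

Left side: [I]
Right side: [I]

Both sides have the same dimensions, so the equation is dimensionally consistent.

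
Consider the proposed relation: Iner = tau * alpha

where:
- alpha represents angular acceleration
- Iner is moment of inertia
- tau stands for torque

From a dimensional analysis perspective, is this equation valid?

No

alpha (angular acceleration) has dimensions [T^-2].
Iner (moment of inertia) has dimensions [L^2 M].
tau (torque) has dimensions [L^2 M T^-2].

Left side: [L^2 M]
Right side: [L^2 M T^-4]

The two sides have different dimensions, so the equation is NOT dimensionally consistent.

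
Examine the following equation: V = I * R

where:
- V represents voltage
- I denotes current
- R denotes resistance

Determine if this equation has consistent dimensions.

Yes

V (voltage) has dimensions [I^-1 L^2 M T^-3].
I (current) has dimensions [I].
R (resistance) has dimensions [I^-2 L^2 M T^-3].

Left side: [I^-1 L^2 M T^-3]
Right side: [I^-1 L^2 M T^-3]

Both sides have the same dimensions, so the equation is dimensionally consistent.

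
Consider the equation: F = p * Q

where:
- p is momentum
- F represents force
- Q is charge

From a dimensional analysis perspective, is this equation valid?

No

p (momentum) has dimensions [L M T^-1].
F (force) has dimensions [L M T^-2].
Q (charge) has dimensions [I T].

Left side: [L M T^-2]
Right side: [I L M]

The two sides have different dimensions, so the equation is NOT dimensionally consistent.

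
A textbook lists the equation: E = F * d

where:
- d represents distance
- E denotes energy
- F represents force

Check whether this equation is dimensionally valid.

Yes

d (distance) has dimensions [L].
E (energy) has dimensions [L^2 M T^-2].
F (force) has dimensions [L M T^-2].

Left side: [L^2 M T^-2]
Right side: [L^2 M T^-2]

Both sides have the same dimensions, so the equation is dimensionally consistent.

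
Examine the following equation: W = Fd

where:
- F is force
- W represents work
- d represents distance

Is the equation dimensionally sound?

Yes

F (force) has dimensions [L M T^-2].
W (work) has dimensions [L^2 M T^-2].
d (distance) has dimensions [L].

Left side: [L^2 M T^-2]
Right side: [L^2 M T^-2]

Both sides have the same dimensions, so the equation is dimensionally consistent.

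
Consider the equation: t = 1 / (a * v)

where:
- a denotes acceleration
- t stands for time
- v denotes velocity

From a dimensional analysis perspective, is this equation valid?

No

a (acceleration) has dimensions [L T^-2].
t (time) has dimensions [T].
v (velocity) has dimensions [L T^-1].

Left side: [T]
Right side: [L^-2 T^3]

The two sides have different dimensions, so the equation is NOT dimensionally consistent.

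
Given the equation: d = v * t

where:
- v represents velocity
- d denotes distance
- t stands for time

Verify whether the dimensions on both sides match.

Yes

v (velocity) has dimensions [L T^-1].
d (distance) has dimensions [L].
t (time) has dimensions [T].

Left side: [L]
Right side: [L]

Both sides have the same dimensions, so the equation is dimensionally consistent.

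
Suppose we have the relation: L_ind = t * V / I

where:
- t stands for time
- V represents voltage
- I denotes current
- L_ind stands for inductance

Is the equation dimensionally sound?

Yes

t (time) has dimensions [T].
V (voltage) has dimensions [I^-1 L^2 M T^-3].
I (current) has dimensions [I].
L_ind (inductance) has dimensions [I^-2 L^2 M T^-2].

Left side: [I^-2 L^2 M T^-2]
Right side: [I^-2 L^2 M T^-2]

Both sides have the same dimensions, so the equation is dimensionally consistent.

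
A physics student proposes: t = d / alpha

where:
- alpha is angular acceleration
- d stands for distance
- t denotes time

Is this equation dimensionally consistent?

No

alpha (angular acceleration) has dimensions [T^-2].
d (distance) has dimensions [L].
t (time) has dimensions [T].

Left side: [T]
Right side: [L T^2]

The two sides have different dimensions, so the equation is NOT dimensionally consistent.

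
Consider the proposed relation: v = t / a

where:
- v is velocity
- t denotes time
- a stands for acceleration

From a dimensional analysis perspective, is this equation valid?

No

v (velocity) has dimensions [L T^-1].
t (time) has dimensions [T].
a (acceleration) has dimensions [L T^-2].

Left side: [L T^-1]
Right side: [L^-1 T^3]

The two sides have different dimensions, so the equation is NOT dimensionally consistent.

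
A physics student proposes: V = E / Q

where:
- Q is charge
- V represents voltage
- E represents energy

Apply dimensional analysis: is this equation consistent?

Yes

Q (charge) has dimensions [I T].
V (voltage) has dimensions [I^-1 L^2 M T^-3].
E (energy) has dimensions [L^2 M T^-2].

Left side: [I^-1 L^2 M T^-3]
Right side: [I^-1 L^2 M T^-3]

Both sides have the same dimensions, so the equation is dimensionally consistent.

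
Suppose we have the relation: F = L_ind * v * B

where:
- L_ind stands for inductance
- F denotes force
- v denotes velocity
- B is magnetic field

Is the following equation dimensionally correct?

No

L_ind (inductance) has dimensions [I^-2 L^2 M T^-2].
F (force) has dimensions [L M T^-2].
v (velocity) has dimensions [L T^-1].
B (magnetic field) has dimensions [I^-1 M T^-2].

Left side: [L M T^-2]
Right side: [I^-3 L^3 M^2 T^-5]

The two sides have different dimensions, so the equation is NOT dimensionally consistent.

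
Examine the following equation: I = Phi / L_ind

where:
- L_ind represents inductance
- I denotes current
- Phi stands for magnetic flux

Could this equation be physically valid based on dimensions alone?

Yes

L_ind (inductance) has dimensions [I^-2 L^2 M T^-2].
I (current) has dimensions [I].
Phi (magnetic flux) has dimensions [I^-1 L^2 M T^-2].

Left side: [I]
Right side: [I]

Both sides have the same dimensions, so the equation is dimensionally consistent.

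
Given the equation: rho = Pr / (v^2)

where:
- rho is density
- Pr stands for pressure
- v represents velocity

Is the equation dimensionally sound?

Yes

rho (density) has dimensions [L^-3 M].
Pr (pressure) has dimensions [L^-1 M T^-2].
v (velocity) has dimensions [L T^-1].

Left side: [L^-3 M]
Right side: [L^-3 M]

Both sides have the same dimensions, so the equation is dimensionally consistent.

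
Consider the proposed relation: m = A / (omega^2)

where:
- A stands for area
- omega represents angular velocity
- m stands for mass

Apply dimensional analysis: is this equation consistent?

No

A (area) has dimensions [L^2].
omega (angular velocity) has dimensions [T^-1].
m (mass) has dimensions [M].

Left side: [M]
Right side: [L^2 T^2]

The two sides have different dimensions, so the equation is NOT dimensionally consistent.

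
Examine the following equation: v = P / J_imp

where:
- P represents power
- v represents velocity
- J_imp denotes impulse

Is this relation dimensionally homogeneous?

No

P (power) has dimensions [L^2 M T^-3].
v (velocity) has dimensions [L T^-1].
J_imp (impulse) has dimensions [L M T^-1].

Left side: [L T^-1]
Right side: [L T^-2]

The two sides have different dimensions, so the equation is NOT dimensionally consistent.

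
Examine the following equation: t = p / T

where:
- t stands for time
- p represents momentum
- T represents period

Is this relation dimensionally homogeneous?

No

t (time) has dimensions [T].
p (momentum) has dimensions [L M T^-1].
T (period) has dimensions [T].

Left side: [T]
Right side: [L M T^-2]

The two sides have different dimensions, so the equation is NOT dimensionally consistent.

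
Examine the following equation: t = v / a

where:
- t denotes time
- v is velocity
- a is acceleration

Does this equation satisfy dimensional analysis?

Yes

t (time) has dimensions [T].
v (velocity) has dimensions [L T^-1].
a (acceleration) has dimensions [L T^-2].

Left side: [T]
Right side: [T]

Both sides have the same dimensions, so the equation is dimensionally consistent.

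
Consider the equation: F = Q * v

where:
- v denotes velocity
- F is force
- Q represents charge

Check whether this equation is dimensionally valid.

No

v (velocity) has dimensions [L T^-1].
F (force) has dimensions [L M T^-2].
Q (charge) has dimensions [I T].

Left side: [L M T^-2]
Right side: [I L]

The two sides have different dimensions, so the equation is NOT dimensionally consistent.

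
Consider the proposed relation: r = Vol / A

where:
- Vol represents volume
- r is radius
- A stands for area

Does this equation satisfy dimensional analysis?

Yes

Vol (volume) has dimensions [L^3].
r (radius) has dimensions [L].
A (area) has dimensions [L^2].

Left side: [L]
Right side: [L]

Both sides have the same dimensions, so the equation is dimensionally consistent.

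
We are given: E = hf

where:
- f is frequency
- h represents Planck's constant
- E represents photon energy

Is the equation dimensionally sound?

Yes

f (frequency) has dimensions [T^-1].
h (Planck's constant) has dimensions [L^2 M T^-1].
E (photon energy) has dimensions [L^2 M T^-2].

Left side: [L^2 M T^-2]
Right side: [L^2 M T^-2]

Both sides have the same dimensions, so the equation is dimensionally consistent.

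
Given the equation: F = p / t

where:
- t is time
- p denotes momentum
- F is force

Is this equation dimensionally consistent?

Yes

t (time) has dimensions [T].
p (momentum) has dimensions [L M T^-1].
F (force) has dimensions [L M T^-2].

Left side: [L M T^-2]
Right side: [L M T^-2]

Both sides have the same dimensions, so the equation is dimensionally consistent.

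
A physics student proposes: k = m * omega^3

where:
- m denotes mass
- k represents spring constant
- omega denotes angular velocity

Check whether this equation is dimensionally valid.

No

m (mass) has dimensions [M].
k (spring constant) has dimensions [M T^-2].
omega (angular velocity) has dimensions [T^-1].

Left side: [M T^-2]
Right side: [M T^-3]

The two sides have different dimensions, so the equation is NOT dimensionally consistent.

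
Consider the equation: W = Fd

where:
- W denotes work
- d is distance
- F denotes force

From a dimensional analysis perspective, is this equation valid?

Yes

W (work) has dimensions [L^2 M T^-2].
d (distance) has dimensions [L].
F (force) has dimensions [L M T^-2].

Left side: [L^2 M T^-2]
Right side: [L^2 M T^-2]

Both sides have the same dimensions, so the equation is dimensionally consistent.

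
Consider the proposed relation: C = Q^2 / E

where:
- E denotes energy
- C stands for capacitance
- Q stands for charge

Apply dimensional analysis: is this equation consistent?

Yes

E (energy) has dimensions [L^2 M T^-2].
C (capacitance) has dimensions [I^2 L^-2 M^-1 T^4].
Q (charge) has dimensions [I T].

Left side: [I^2 L^-2 M^-1 T^4]
Right side: [I^2 L^-2 M^-1 T^4]

Both sides have the same dimensions, so the equation is dimensionally consistent.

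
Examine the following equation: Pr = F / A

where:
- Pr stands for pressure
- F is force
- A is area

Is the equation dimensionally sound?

Yes

Pr (pressure) has dimensions [L^-1 M T^-2].
F (force) has dimensions [L M T^-2].
A (area) has dimensions [L^2].

Left side: [L^-1 M T^-2]
Right side: [L^-1 M T^-2]

Both sides have the same dimensions, so the equation is dimensionally consistent.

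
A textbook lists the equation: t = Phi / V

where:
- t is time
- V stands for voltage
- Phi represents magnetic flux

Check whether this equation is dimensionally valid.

Yes

t (time) has dimensions [T].
V (voltage) has dimensions [I^-1 L^2 M T^-3].
Phi (magnetic flux) has dimensions [I^-1 L^2 M T^-2].

Left side: [T]
Right side: [T]

Both sides have the same dimensions, so the equation is dimensionally consistent.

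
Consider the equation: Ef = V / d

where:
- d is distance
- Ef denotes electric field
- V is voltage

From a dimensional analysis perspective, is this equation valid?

Yes

d (distance) has dimensions [L].
Ef (electric field) has dimensions [I^-1 L M T^-3].
V (voltage) has dimensions [I^-1 L^2 M T^-3].

Left side: [I^-1 L M T^-3]
Right side: [I^-1 L M T^-3]

Both sides have the same dimensions, so the equation is dimensionally consistent.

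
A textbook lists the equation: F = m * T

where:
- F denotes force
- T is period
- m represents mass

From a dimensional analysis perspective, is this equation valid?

No

F (force) has dimensions [L M T^-2].
T (period) has dimensions [T].
m (mass) has dimensions [M].

Left side: [L M T^-2]
Right side: [M T]

The two sides have different dimensions, so the equation is NOT dimensionally consistent.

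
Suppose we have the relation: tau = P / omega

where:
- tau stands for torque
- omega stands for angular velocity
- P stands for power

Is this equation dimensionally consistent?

Yes

tau (torque) has dimensions [L^2 M T^-2].
omega (angular velocity) has dimensions [T^-1].
P (power) has dimensions [L^2 M T^-3].

Left side: [L^2 M T^-2]
Right side: [L^2 M T^-2]

Both sides have the same dimensions, so the equation is dimensionally consistent.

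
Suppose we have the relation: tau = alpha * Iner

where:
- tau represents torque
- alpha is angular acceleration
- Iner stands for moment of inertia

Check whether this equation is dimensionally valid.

Yes

tau (torque) has dimensions [L^2 M T^-2].
alpha (angular acceleration) has dimensions [T^-2].
Iner (moment of inertia) has dimensions [L^2 M].

Left side: [L^2 M T^-2]
Right side: [L^2 M T^-2]

Both sides have the same dimensions, so the equation is dimensionally consistent.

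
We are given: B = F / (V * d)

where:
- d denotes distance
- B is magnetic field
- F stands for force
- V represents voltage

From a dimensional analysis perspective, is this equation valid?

No

d (distance) has dimensions [L].
B (magnetic field) has dimensions [I^-1 M T^-2].
F (force) has dimensions [L M T^-2].
V (voltage) has dimensions [I^-1 L^2 M T^-3].

Left side: [I^-1 M T^-2]
Right side: [I L^-2 T]

The two sides have different dimensions, so the equation is NOT dimensionally consistent.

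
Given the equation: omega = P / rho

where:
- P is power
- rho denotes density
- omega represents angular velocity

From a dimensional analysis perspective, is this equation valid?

No

P (power) has dimensions [L^2 M T^-3].
rho (density) has dimensions [L^-3 M].
omega (angular velocity) has dimensions [T^-1].

Left side: [T^-1]
Right side: [L^5 T^-3]

The two sides have different dimensions, so the equation is NOT dimensionally consistent.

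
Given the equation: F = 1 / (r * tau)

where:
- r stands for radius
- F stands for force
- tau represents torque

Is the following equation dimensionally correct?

No

r (radius) has dimensions [L].
F (force) has dimensions [L M T^-2].
tau (torque) has dimensions [L^2 M T^-2].

Left side: [L M T^-2]
Right side: [L^-3 M^-1 T^2]

The two sides have different dimensions, so the equation is NOT dimensionally consistent.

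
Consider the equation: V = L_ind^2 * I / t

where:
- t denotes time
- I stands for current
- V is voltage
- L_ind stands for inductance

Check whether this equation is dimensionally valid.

No

t (time) has dimensions [T].
I (current) has dimensions [I].
V (voltage) has dimensions [I^-1 L^2 M T^-3].
L_ind (inductance) has dimensions [I^-2 L^2 M T^-2].

Left side: [I^-1 L^2 M T^-3]
Right side: [I^-3 L^4 M^2 T^-5]

The two sides have different dimensions, so the equation is NOT dimensionally consistent.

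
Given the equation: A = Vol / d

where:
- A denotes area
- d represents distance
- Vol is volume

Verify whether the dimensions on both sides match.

Yes

A (area) has dimensions [L^2].
d (distance) has dimensions [L].
Vol (volume) has dimensions [L^3].

Left side: [L^2]
Right side: [L^2]

Both sides have the same dimensions, so the equation is dimensionally consistent.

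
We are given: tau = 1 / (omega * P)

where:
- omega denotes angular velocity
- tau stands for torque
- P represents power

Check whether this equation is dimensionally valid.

No

omega (angular velocity) has dimensions [T^-1].
tau (torque) has dimensions [L^2 M T^-2].
P (power) has dimensions [L^2 M T^-3].

Left side: [L^2 M T^-2]
Right side: [L^-2 M^-1 T^4]

The two sides have different dimensions, so the equation is NOT dimensionally consistent.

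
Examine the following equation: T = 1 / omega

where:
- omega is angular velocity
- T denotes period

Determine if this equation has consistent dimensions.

Yes

omega (angular velocity) has dimensions [T^-1].
T (period) has dimensions [T].

Left side: [T]
Right side: [T]

Both sides have the same dimensions, so the equation is dimensionally consistent.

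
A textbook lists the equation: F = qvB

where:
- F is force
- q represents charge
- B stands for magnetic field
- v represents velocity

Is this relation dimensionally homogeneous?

Yes

F (force) has dimensions [L M T^-2].
q (charge) has dimensions [I T].
B (magnetic field) has dimensions [I^-1 M T^-2].
v (velocity) has dimensions [L T^-1].

Left side: [L M T^-2]
Right side: [L M T^-2]

Both sides have the same dimensions, so the equation is dimensionally consistent.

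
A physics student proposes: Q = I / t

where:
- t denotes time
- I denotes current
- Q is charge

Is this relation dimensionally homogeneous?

No

t (time) has dimensions [T].
I (current) has dimensions [I].
Q (charge) has dimensions [I T].

Left side: [I T]
Right side: [I T^-1]

The two sides have different dimensions, so the equation is NOT dimensionally consistent.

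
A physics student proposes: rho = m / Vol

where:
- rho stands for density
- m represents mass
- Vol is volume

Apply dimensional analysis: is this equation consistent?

Yes

rho (density) has dimensions [L^-3 M].
m (mass) has dimensions [M].
Vol (volume) has dimensions [L^3].

Left side: [L^-3 M]
Right side: [L^-3 M]

Both sides have the same dimensions, so the equation is dimensionally consistent.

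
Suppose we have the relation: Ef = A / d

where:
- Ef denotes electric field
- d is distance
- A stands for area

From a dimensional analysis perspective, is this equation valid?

No

Ef (electric field) has dimensions [I^-1 L M T^-3].
d (distance) has dimensions [L].
A (area) has dimensions [L^2].

Left side: [I^-1 L M T^-3]
Right side: [L]

The two sides have different dimensions, so the equation is NOT dimensionally consistent.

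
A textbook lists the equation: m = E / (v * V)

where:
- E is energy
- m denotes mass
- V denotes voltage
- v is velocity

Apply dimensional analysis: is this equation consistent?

No

E (energy) has dimensions [L^2 M T^-2].
m (mass) has dimensions [M].
V (voltage) has dimensions [I^-1 L^2 M T^-3].
v (velocity) has dimensions [L T^-1].

Left side: [M]
Right side: [I L^-1 T^2]

The two sides have different dimensions, so the equation is NOT dimensionally consistent.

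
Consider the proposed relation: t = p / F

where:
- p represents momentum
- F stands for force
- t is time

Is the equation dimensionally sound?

Yes

p (momentum) has dimensions [L M T^-1].
F (force) has dimensions [L M T^-2].
t (time) has dimensions [T].

Left side: [T]
Right side: [T]

Both sides have the same dimensions, so the equation is dimensionally consistent.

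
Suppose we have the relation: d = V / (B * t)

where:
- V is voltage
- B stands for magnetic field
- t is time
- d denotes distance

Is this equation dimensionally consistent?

No

V (voltage) has dimensions [I^-1 L^2 M T^-3].
B (magnetic field) has dimensions [I^-1 M T^-2].
t (time) has dimensions [T].
d (distance) has dimensions [L].

Left side: [L]
Right side: [L^2 T^-2]

The two sides have different dimensions, so the equation is NOT dimensionally consistent.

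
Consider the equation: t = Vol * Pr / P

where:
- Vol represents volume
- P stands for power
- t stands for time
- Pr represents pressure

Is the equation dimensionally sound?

Yes

Vol (volume) has dimensions [L^3].
P (power) has dimensions [L^2 M T^-3].
t (time) has dimensions [T].
Pr (pressure) has dimensions [L^-1 M T^-2].

Left side: [T]
Right side: [T]

Both sides have the same dimensions, so the equation is dimensionally consistent.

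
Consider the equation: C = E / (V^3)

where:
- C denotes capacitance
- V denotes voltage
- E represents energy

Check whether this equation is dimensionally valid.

No

C (capacitance) has dimensions [I^2 L^-2 M^-1 T^4].
V (voltage) has dimensions [I^-1 L^2 M T^-3].
E (energy) has dimensions [L^2 M T^-2].

Left side: [I^2 L^-2 M^-1 T^4]
Right side: [I^3 L^-4 M^-2 T^7]

The two sides have different dimensions, so the equation is NOT dimensionally consistent.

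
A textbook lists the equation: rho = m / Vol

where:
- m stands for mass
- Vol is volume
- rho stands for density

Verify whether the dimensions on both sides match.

Yes

m (mass) has dimensions [M].
Vol (volume) has dimensions [L^3].
rho (density) has dimensions [L^-3 M].

Left side: [L^-3 M]
Right side: [L^-3 M]

Both sides have the same dimensions, so the equation is dimensionally consistent.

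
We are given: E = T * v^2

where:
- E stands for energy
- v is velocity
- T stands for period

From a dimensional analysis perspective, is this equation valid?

No

E (energy) has dimensions [L^2 M T^-2].
v (velocity) has dimensions [L T^-1].
T (period) has dimensions [T].

Left side: [L^2 M T^-2]
Right side: [L^2 T^-1]

The two sides have different dimensions, so the equation is NOT dimensionally consistent.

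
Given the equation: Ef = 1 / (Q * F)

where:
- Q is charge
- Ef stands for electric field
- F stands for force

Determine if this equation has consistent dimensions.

No

Q (charge) has dimensions [I T].
Ef (electric field) has dimensions [I^-1 L M T^-3].
F (force) has dimensions [L M T^-2].

Left side: [I^-1 L M T^-3]
Right side: [I^-1 L^-1 M^-1 T]

The two sides have different dimensions, so the equation is NOT dimensionally consistent.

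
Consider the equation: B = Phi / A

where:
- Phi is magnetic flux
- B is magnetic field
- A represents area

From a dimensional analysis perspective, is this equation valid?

Yes

Phi (magnetic flux) has dimensions [I^-1 L^2 M T^-2].
B (magnetic field) has dimensions [I^-1 M T^-2].
A (area) has dimensions [L^2].

Left side: [I^-1 M T^-2]
Right side: [I^-1 M T^-2]

Both sides have the same dimensions, so the equation is dimensionally consistent.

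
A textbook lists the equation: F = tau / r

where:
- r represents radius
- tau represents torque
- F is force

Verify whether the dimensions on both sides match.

Yes

r (radius) has dimensions [L].
tau (torque) has dimensions [L^2 M T^-2].
F (force) has dimensions [L M T^-2].

Left side: [L M T^-2]
Right side: [L M T^-2]

Both sides have the same dimensions, so the equation is dimensionally consistent.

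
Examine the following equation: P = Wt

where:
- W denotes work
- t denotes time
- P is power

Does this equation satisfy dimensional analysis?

No

W (work) has dimensions [L^2 M T^-2].
t (time) has dimensions [T].
P (power) has dimensions [L^2 M T^-3].

Left side: [L^2 M T^-3]
Right side: [L^2 M T^-1]

The two sides have different dimensions, so the equation is NOT dimensionally consistent.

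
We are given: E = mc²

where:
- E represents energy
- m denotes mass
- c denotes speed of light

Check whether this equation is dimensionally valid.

Yes

E (energy) has dimensions [L^2 M T^-2].
m (mass) has dimensions [M].
c (speed of light) has dimensions [L T^-1].

Left side: [L^2 M T^-2]
Right side: [L^2 M T^-2]

Both sides have the same dimensions, so the equation is dimensionally consistent.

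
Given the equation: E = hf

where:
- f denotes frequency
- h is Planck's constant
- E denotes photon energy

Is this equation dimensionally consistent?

Yes

f (frequency) has dimensions [T^-1].
h (Planck's constant) has dimensions [L^2 M T^-1].
E (photon energy) has dimensions [L^2 M T^-2].

Left side: [L^2 M T^-2]
Right side: [L^2 M T^-2]

Both sides have the same dimensions, so the equation is dimensionally consistent.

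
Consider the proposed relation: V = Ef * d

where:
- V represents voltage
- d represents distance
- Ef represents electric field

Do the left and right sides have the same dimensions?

Yes

V (voltage) has dimensions [I^-1 L^2 M T^-3].
d (distance) has dimensions [L].
Ef (electric field) has dimensions [I^-1 L M T^-3].

Left side: [I^-1 L^2 M T^-3]
Right side: [I^-1 L^2 M T^-3]

Both sides have the same dimensions, so the equation is dimensionally consistent.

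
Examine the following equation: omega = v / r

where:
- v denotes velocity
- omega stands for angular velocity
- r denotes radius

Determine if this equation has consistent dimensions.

Yes

v (velocity) has dimensions [L T^-1].
omega (angular velocity) has dimensions [T^-1].
r (radius) has dimensions [L].

Left side: [T^-1]
Right side: [T^-1]

Both sides have the same dimensions, so the equation is dimensionally consistent.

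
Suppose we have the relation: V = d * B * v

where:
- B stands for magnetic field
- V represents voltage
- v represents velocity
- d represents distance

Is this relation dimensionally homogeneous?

Yes

B (magnetic field) has dimensions [I^-1 M T^-2].
V (voltage) has dimensions [I^-1 L^2 M T^-3].
v (velocity) has dimensions [L T^-1].
d (distance) has dimensions [L].

Left side: [I^-1 L^2 M T^-3]
Right side: [I^-1 L^2 M T^-3]

Both sides have the same dimensions, so the equation is dimensionally consistent.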